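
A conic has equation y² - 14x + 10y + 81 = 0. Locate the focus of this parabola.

Only y is squared. Complete the square in y: (y + 5)² = 14(x - 4).
Vertex (4, -5); 4p = 14 so p = 7/2. Opens right.
Focus is p units from the vertex along the axis: (h + p, k).

(15/2, -5)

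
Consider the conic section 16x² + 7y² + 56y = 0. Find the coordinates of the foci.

(0, -7) and (0, -1)

Collect terms: 16x² + 7(y² + 8y) = 0
Complete the square: 16x² + 7(y + 4)² = 0 + 0 + 112 = 112
Dividing both sides by 112: x²/7 + (y + 4)²/16 = 1
Ellipse, center (0, -4), major axis vertical; a² = 16, b² = 7.
c² = a² - b² = 16 - 7 = 9, so c = 3.
Foci lie on the vertical axis through the center: (h, k ± c).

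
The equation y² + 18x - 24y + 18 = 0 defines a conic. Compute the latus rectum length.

18

Only y is squared. Complete the square in y: (y - 12)² = -18(x - 7).
Vertex (7, 12); 4p = -18 so p = -9/2. Opens left.
Latus rectum length = |4p| = 18.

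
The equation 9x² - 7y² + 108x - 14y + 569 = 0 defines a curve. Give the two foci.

(-6, -9) and (-6, 7)

Collect terms: 9(x² + 12x) -7(y² + 2y) = -569
9(x + 6)² -7(y + 1)² = -569 + 324 - 7 = -252
Dividing both sides by -252: (y + 1)²/36 - (x + 6)²/28 = 1
Hyperbola, center (-6, -1), transverse axis vertical; a² = 36, b² = 28.
c² = a² + b² = 36 + 28 = 64, so c = 8.
Foci lie on the vertical axis through the center: (h, k ± c).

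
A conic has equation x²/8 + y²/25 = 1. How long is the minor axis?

Center (0, 0). The larger denominator 25 sits under the y-term, so the major axis is vertical; a² = 25, b² = 8.
b² = 8 so b = 2√2; the minor axis has length 2b = 4√2.

4√2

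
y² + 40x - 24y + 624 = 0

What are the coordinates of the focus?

(-22, 12)

Only y is squared. Complete the square in y: (y - 12)² = -40(x + 12).
Vertex (-12, 12); 4p = -40 so p = -10. Opens left.
Focus is p units from the vertex along the axis: (h + p, k).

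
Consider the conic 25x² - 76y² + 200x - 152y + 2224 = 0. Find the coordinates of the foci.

Group: 25(x² + 8x) -76(y² + 2y) = -2224
Complete the square in x and y: 25(x + 4)² -76(y + 1)² = -2224 + 400 - 76 = -1900
Dividing both sides by -1900: (y + 1)²/25 - (x + 4)²/76 = 1
Hyperbola, center (-4, -1), transverse axis vertical; a² = 25, b² = 76.
c² = a² + b² = 25 + 76 = 101, so c = √101.
Foci lie on the vertical axis through the center: (h, k ± c).

(-4, -1 - √101) and (-4, -1 + √101)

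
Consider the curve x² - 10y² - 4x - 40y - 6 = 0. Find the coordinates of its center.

Group: (x² - 4x) -10(y² + 4y) = 6
Complete the square: (x - 2)² -10(y + 2)² = 6 + 4 - 40 = -30
Divide through by -30 to get (y + 2)²/3 - (x - 2)²/30 = 1.
Hyperbola with center (2, -2).

(2, -2)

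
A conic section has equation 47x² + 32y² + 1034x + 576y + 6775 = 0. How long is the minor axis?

8√2

Rearranging, 47(x² + 22x) + 32(y² + 18y) = -6775.
47(x + 11)² + 32(y + 9)² = -6775 + 5687 + 2592 = 1504
Dividing both sides by 1504: (x + 11)²/32 + (y + 9)²/47 = 1
Ellipse, center (-11, -9), major axis vertical; a² = 47, b² = 32.
b² = 32 so b = 4√2; the minor axis has length 2b = 8√2.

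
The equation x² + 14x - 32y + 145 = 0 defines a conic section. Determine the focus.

(-7, 11)

Only x is squared. Complete the square in x: (x + 7)² = 32(y - 3).
Vertex (-7, 3); 4p = 32 so p = 8. Opens up.
Focus is p units from the vertex along the axis: (h, k + p).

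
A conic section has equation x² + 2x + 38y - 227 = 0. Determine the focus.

(-1, -7/2)

Only x is squared. Complete the square in x: (x + 1)² = -38(y - 6).
Vertex (-1, 6); 4p = -38 so p = -19/2. Opens down.
Focus is p units from the vertex along the axis: (h, k + p).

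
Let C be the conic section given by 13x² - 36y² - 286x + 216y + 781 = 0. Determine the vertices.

(5, 3) and (17, 3)

Group: 13(x² - 22x) -36(y² - 6y) = -781
Completing the square gives 13(x - 11)² -36(y - 3)² = -781 + 1573 - 324 = 468.
Divide by 468: (x - 11)²/36 - (y - 3)²/13 = 1
Hyperbola, center (11, 3), transverse axis horizontal; a² = 36, b² = 13.
a = 6. Vertices at (h ± a, k).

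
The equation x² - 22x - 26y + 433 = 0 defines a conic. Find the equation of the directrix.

y = 11/2

Only x is squared. Complete the square in x: (x - 11)² = 26(y - 12).
Vertex (11, 12); 4p = 26 so p = 13/2. Opens up.
Directrix is the horizontal line y = k − p = 12 − (13/2) = 11/2.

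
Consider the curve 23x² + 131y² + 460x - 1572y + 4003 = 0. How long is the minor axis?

Group: 23(x² + 20x) + 131(y² - 12y) = -4003
Completing the square gives 23(x + 10)² + 131(y - 6)² = -4003 + 2300 + 4716 = 3013.
Divide through by 3013 to get (x + 10)²/131 + (y - 6)²/23 = 1.
Ellipse, center (-10, 6), major axis horizontal; a² = 131, b² = 23.
b² = 23 so b = √23; the minor axis has length 2b = 2√23.

2√23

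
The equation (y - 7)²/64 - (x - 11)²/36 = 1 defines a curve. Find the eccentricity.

e = 5/4

Center (11, 7). The positive term is the y-term, so the transverse axis is vertical; a² = 64, b² = 36.
c² = a² + b² = 100, so c = 10.
e = c/a = 10/8 = 5/4.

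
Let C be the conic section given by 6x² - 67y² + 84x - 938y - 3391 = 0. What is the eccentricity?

Rearranging, 6(x² + 14x) -67(y² + 14y) = 3391.
Complete the square: 6(x + 7)² -67(y + 7)² = 3391 + 294 - 3283 = 402
Divide by 402: (x + 7)²/67 - (y + 7)²/6 = 1
Hyperbola, center (-7, -7), transverse axis horizontal; a² = 67, b² = 6.
c² = a² + b² = 73, so c = √73.
e = c/a = √73/√67 = √4891/67.

e = √4891/67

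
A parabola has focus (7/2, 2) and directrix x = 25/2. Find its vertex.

The vertex is the midpoint between the focus and the directrix along the axis of symmetry.
Axis is horizontal (directrix is vertical). Vertex x-coordinate = (7/2 + 25/2)/2 = 8; y-coordinate = 2.

(8, 2)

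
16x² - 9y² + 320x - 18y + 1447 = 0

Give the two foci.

Rearranging, 16(x² + 20x) -9(y² + 2y) = -1447.
Complete the square in x and y: 16(x + 10)² -9(y + 1)² = -1447 + 1600 - 9 = 144
Dividing both sides by 144: (x + 10)²/9 - (y + 1)²/16 = 1
Hyperbola, center (-10, -1), transverse axis horizontal; a² = 9, b² = 16.
c² = a² + b² = 9 + 16 = 25, so c = 5.
Foci lie on the horizontal axis through the center: (h ± c, k).

(-15, -1) and (-5, -1)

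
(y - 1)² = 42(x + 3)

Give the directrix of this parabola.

Vertex (-3, 1); 4p = 42 so p = 21/2. Opens right.
Directrix is the vertical line x = h − p = -3 − (21/2) = -27/2.

x = -27/2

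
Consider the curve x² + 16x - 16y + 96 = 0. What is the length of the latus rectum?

Only x is squared. Complete the square in x: (x + 8)² = 16(y - 2).
Vertex (-8, 2); 4p = 16 so p = 4. Opens up.
Latus rectum length = |4p| = 16.

16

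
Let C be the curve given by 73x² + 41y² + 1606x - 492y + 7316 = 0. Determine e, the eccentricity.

Rearranging, 73(x² + 22x) + 41(y² - 12y) = -7316.
Completing the square gives 73(x + 11)² + 41(y - 6)² = -7316 + 8833 + 1476 = 2993.
Divide through by 2993 to get (x + 11)²/41 + (y - 6)²/73 = 1.
Ellipse, center (-11, 6), major axis vertical; a² = 73, b² = 41.
c² = a² - b² = 32, so c = 4√2.
e = c/a = 4√2/√73 = 4√146/73.

e = 4√146/73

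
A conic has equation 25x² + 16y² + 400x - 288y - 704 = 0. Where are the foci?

Rearranging, 25(x² + 16x) + 16(y² - 18y) = 704.
25(x + 8)² + 16(y - 9)² = 704 + 1600 + 1296 = 3600
Divide through by 3600 to get (x + 8)²/144 + (y - 9)²/225 = 1.
Ellipse, center (-8, 9), major axis vertical; a² = 225, b² = 144.
c² = a² - b² = 225 - 144 = 81, so c = 9.
Foci lie on the vertical axis through the center: (h, k ± c).

(-8, 0) and (-8, 18)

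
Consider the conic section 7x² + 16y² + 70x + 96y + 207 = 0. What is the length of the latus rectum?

7/2

7(x² + 10x) + 16(y² + 6y) = -207
Complete the square: 7(x + 5)² + 16(y + 3)² = -207 + 175 + 144 = 112
Dividing both sides by 112: (x + 5)²/16 + (y + 3)²/7 = 1
Ellipse, center (-5, -3), major axis horizontal; a² = 16, b² = 7.
Latus rectum length = 2b²/a = 2·7/4 = 7/2.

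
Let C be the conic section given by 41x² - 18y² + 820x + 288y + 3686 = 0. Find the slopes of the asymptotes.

√82/6 and -√82/6

Group: 41(x² + 20x) -18(y² - 16y) = -3686
Complete the square: 41(x + 10)² -18(y - 8)² = -3686 + 4100 - 1152 = -738
Divide by -738: (y - 8)²/41 - (x + 10)²/18 = 1
Hyperbola, center (-10, 8), transverse axis vertical; a² = 41, b² = 18.
For a vertical hyperbola the asymptotes have slope ±a/b.
Here that is ±√41/3√2 = ±√82/6.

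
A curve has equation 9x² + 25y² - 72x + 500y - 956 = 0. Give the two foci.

Group the x- and y-terms: 9(x² - 8x) + 25(y² + 20y) = 956
Complete the square: 9(x - 4)² + 25(y + 10)² = 956 + 144 + 2500 = 3600
Divide by 3600: (x - 4)²/400 + (y + 10)²/144 = 1
Ellipse, center (4, -10), major axis horizontal; a² = 400, b² = 144.
c² = a² - b² = 400 - 144 = 256, so c = 16.
Foci lie on the horizontal axis through the center: (h ± c, k).

(-12, -10) and (20, -10)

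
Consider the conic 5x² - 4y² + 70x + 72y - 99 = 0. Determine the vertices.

(-9, 9) and (-5, 9)

Collect terms: 5(x² + 14x) -4(y² - 18y) = 99
5(x + 7)² -4(y - 9)² = 99 + 245 - 324 = 20
Divide by 20: (x + 7)²/4 - (y - 9)²/5 = 1
Hyperbola, center (-7, 9), transverse axis horizontal; a² = 4, b² = 5.
a = 2. Vertices at (h ± a, k).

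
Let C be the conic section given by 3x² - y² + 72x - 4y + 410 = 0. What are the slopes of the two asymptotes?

√3 and -√3

Rearranging, 3(x² + 24x) -(y² + 4y) = -410.
Complete the square in x and y: 3(x + 12)² -(y + 2)² = -410 + 432 - 4 = 18
Divide through by 18 to get (x + 12)²/6 - (y + 2)²/18 = 1.
Hyperbola, center (-12, -2), transverse axis horizontal; a² = 6, b² = 18.
For a horizontal hyperbola the asymptotes have slope ±b/a.
Here that is ±3√2/√6 = ±√3.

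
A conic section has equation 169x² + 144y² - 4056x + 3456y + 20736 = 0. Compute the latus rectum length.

288/13

169(x² - 24x) + 144(y² + 24y) = -20736
Complete the square in x and y: 169(x - 12)² + 144(y + 12)² = -20736 + 24336 + 20736 = 24336
Divide through by 24336 to get (x - 12)²/144 + (y + 12)²/169 = 1.
Ellipse, center (12, -12), major axis vertical; a² = 169, b² = 144.
Latus rectum length = 2b²/a = 2·144/13 = 288/13.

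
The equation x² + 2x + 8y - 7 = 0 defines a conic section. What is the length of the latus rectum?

Only x is squared. Complete the square in x: (x + 1)² = -8(y - 1).
Vertex (-1, 1); 4p = -8 so p = -2. Opens down.
Latus rectum length = |4p| = 8.

8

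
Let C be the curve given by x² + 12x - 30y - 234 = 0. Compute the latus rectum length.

30

Only x is squared. Complete the square in x: (x + 6)² = 30(y + 9).
Vertex (-6, -9); 4p = 30 so p = 15/2. Opens up.
Latus rectum length = |4p| = 30.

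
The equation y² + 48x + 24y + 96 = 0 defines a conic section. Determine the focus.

(-11, -12)

Only y is squared. Complete the square in y: (y + 12)² = -48(x - 1).
Vertex (1, -12); 4p = -48 so p = -12. Opens left.
Focus is p units from the vertex along the axis: (h + p, k).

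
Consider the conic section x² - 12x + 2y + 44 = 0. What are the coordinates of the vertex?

Only x is squared. Complete the square in x: (x - 6)² = -2(y + 4).
Vertex (6, -4); 4p = -2 so p = -1/2. Opens down.

(6, -4)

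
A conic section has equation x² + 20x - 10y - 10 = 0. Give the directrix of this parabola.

Only x is squared. Complete the square in x: (x + 10)² = 10(y + 11).
Vertex (-10, -11); 4p = 10 so p = 5/2. Opens up.
Directrix is the horizontal line y = k − p = -11 − (5/2) = -27/2.

y = -27/2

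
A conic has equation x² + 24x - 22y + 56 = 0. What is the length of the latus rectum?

Only x is squared. Complete the square in x: (x + 12)² = 22(y + 4).
Vertex (-12, -4); 4p = 22 so p = 11/2. Opens up.
Latus rectum length = |4p| = 22.

22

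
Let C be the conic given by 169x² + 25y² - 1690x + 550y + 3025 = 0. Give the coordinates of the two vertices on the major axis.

Group: 169(x² - 10x) + 25(y² + 22y) = -3025
Completing the square gives 169(x - 5)² + 25(y + 11)² = -3025 + 4225 + 3025 = 4225.
Dividing both sides by 4225: (x - 5)²/25 + (y + 11)²/169 = 1
Ellipse, center (5, -11), major axis vertical; a² = 169, b² = 25.
a = 13. Vertices at (h, k ± a).

(5, -24) and (5, 2)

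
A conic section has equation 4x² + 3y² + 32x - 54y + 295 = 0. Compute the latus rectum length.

3

Collect terms: 4(x² + 8x) + 3(y² - 18y) = -295
4(x + 4)² + 3(y - 9)² = -295 + 64 + 243 = 12
Divide by 12: (x + 4)²/3 + (y - 9)²/4 = 1
Ellipse, center (-4, 9), major axis vertical; a² = 4, b² = 3.
Latus rectum length = 2b²/a = 2·3/2 = 3.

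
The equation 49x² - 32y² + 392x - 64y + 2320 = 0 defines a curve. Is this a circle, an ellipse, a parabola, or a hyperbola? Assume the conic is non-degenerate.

hyperbola

No xy term. Coefficients of x² and y² are A = 49, C = -32.
A and C have opposite signs ⇒ hyperbola.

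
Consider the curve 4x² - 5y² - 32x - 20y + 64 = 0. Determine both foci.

(4, -5) and (4, 1)

Group the x- and y-terms: 4(x² - 8x) -5(y² + 4y) = -64
4(x - 4)² -5(y + 2)² = -64 + 64 - 20 = -20
Divide by -20: (y + 2)²/4 - (x - 4)²/5 = 1
Hyperbola, center (4, -2), transverse axis vertical; a² = 4, b² = 5.
c² = a² + b² = 4 + 5 = 9, so c = 3.
Foci lie on the vertical axis through the center: (h, k ± c).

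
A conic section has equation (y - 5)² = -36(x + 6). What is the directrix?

Vertex (-6, 5); 4p = -36 so p = -9. Opens left.
Directrix is the vertical line x = h − p = -6 − (-9) = 3.

x = 3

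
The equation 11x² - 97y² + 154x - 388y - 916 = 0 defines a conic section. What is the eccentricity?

Group: 11(x² + 14x) -97(y² + 4y) = 916
Completing the square gives 11(x + 7)² -97(y + 2)² = 916 + 539 - 388 = 1067.
Divide by 1067: (x + 7)²/97 - (y + 2)²/11 = 1
Hyperbola, center (-7, -2), transverse axis horizontal; a² = 97, b² = 11.
c² = a² + b² = 108, so c = 6√3.
e = c/a = 6√3/√97 = 6√291/97.

e = 6√291/97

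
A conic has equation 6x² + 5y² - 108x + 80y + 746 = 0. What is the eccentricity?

e = √6/6

Collect terms: 6(x² - 18x) + 5(y² + 16y) = -746
Complete the square in x and y: 6(x - 9)² + 5(y + 8)² = -746 + 486 + 320 = 60
Dividing both sides by 60: (x - 9)²/10 + (y + 8)²/12 = 1
Ellipse, center (9, -8), major axis vertical; a² = 12, b² = 10.
c² = a² - b² = 2, so c = √2.
e = c/a = √2/2√3 = √6/6.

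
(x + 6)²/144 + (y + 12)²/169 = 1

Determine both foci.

Center (-6, -12). The larger denominator 169 sits under the y-term, so the major axis is vertical; a² = 169, b² = 144.
c² = a² - b² = 169 - 144 = 25, so c = 5.
Foci lie on the vertical axis through the center: (h, k ± c).

(-6, -17) and (-6, -7)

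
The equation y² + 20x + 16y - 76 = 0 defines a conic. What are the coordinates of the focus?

(2, -8)

Only y is squared. Complete the square in y: (y + 8)² = -20(x - 7).
Vertex (7, -8); 4p = -20 so p = -5. Opens left.
Focus is p units from the vertex along the axis: (h + p, k).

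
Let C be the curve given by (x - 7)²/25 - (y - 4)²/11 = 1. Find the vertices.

Center (7, 4). The positive term is the x-term, so the transverse axis is horizontal; a² = 25, b² = 11.
a = 5. Vertices at (h ± a, k).

(2, 4) and (12, 4)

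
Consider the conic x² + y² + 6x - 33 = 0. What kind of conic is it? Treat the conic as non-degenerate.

No xy term. Coefficients of x² and y² are A = 1, C = 1.
A = C (same sign) ⇒ circle.

circle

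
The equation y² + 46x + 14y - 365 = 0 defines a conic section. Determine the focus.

Only y is squared. Complete the square in y: (y + 7)² = -46(x - 9).
Vertex (9, -7); 4p = -46 so p = -23/2. Opens left.
Focus is p units from the vertex along the axis: (h + p, k).

(-5/2, -7)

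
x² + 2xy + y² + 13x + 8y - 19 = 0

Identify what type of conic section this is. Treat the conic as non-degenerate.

parabola

A = 1, B = 2, C = 1.
Discriminant B² − 4AC = 2² − 4·1·1 = 0.
B² − 4AC = 0 ⇒ parabola.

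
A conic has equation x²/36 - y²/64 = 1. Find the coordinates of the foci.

Center (0, 0). The positive term is the x-term, so the transverse axis is horizontal; a² = 36, b² = 64.
c² = a² + b² = 36 + 64 = 100, so c = 10.
Foci lie on the horizontal axis through the center: (h ± c, k).

(-10, 0) and (10, 0)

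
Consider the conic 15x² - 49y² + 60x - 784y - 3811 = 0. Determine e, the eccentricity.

Group the x- and y-terms: 15(x² + 4x) -49(y² + 16y) = 3811
Completing the square gives 15(x + 2)² -49(y + 8)² = 3811 + 60 - 3136 = 735.
Divide by 735: (x + 2)²/49 - (y + 8)²/15 = 1
Hyperbola, center (-2, -8), transverse axis horizontal; a² = 49, b² = 15.
c² = a² + b² = 64, so c = 8.
e = c/a = 8/7.

e = 8/7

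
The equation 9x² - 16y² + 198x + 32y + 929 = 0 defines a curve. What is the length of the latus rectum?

Rearranging, 9(x² + 22x) -16(y² - 2y) = -929.
Completing the square gives 9(x + 11)² -16(y - 1)² = -929 + 1089 - 16 = 144.
Dividing both sides by 144: (x + 11)²/16 - (y - 1)²/9 = 1
Hyperbola, center (-11, 1), transverse axis horizontal; a² = 16, b² = 9.
Latus rectum length = 2b²/a = 2·9/4 = 9/2.

9/2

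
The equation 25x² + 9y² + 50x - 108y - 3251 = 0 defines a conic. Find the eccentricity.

e = 4/5

Rearranging, 25(x² + 2x) + 9(y² - 12y) = 3251.
Complete the square in x and y: 25(x + 1)² + 9(y - 6)² = 3251 + 25 + 324 = 3600
Divide by 3600: (x + 1)²/144 + (y - 6)²/400 = 1
Ellipse, center (-1, 6), major axis vertical; a² = 400, b² = 144.
c² = a² - b² = 256, so c = 16.
e = c/a = 16/20 = 4/5.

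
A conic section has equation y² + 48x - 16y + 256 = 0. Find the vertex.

(-4, 8)

Only y is squared. Complete the square in y: (y - 8)² = -48(x + 4).
Vertex (-4, 8); 4p = -48 so p = -12. Opens left.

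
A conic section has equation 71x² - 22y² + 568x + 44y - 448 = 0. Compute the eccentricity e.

e = √2046/22

71(x² + 8x) -22(y² - 2y) = 448
Completing the square gives 71(x + 4)² -22(y - 1)² = 448 + 1136 - 22 = 1562.
Divide by 1562: (x + 4)²/22 - (y - 1)²/71 = 1
Hyperbola, center (-4, 1), transverse axis horizontal; a² = 22, b² = 71.
c² = a² + b² = 93, so c = √93.
e = c/a = √93/√22 = √2046/22.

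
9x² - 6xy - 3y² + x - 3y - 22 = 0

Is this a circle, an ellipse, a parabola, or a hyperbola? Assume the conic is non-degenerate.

A = 9, B = -6, C = -3.
Discriminant B² − 4AC = (-6)² − 4·9·(-3) = 144.
B² − 4AC > 0 ⇒ hyperbola.

hyperbola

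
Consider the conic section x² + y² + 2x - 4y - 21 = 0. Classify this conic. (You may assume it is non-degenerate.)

circle

No xy term. Coefficients of x² and y² are A = 1, C = 1.
A = C (same sign) ⇒ circle.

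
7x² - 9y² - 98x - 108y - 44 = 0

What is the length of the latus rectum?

Collect terms: 7(x² - 14x) -9(y² + 12y) = 44
7(x - 7)² -9(y + 6)² = 44 + 343 - 324 = 63
Divide through by 63 to get (x - 7)²/9 - (y + 6)²/7 = 1.
Hyperbola, center (7, -6), transverse axis horizontal; a² = 9, b² = 7.
Latus rectum length = 2b²/a = 2·7/3 = 14/3.

14/3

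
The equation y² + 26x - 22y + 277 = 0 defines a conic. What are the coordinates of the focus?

(-25/2, 11)

Only y is squared. Complete the square in y: (y - 11)² = -26(x + 6).
Vertex (-6, 11); 4p = -26 so p = -13/2. Opens left.
Focus is p units from the vertex along the axis: (h + p, k).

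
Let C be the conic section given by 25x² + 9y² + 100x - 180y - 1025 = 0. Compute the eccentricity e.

Group the x- and y-terms: 25(x² + 4x) + 9(y² - 20y) = 1025
25(x + 2)² + 9(y - 10)² = 1025 + 100 + 900 = 2025
Divide through by 2025 to get (x + 2)²/81 + (y - 10)²/225 = 1.
Ellipse, center (-2, 10), major axis vertical; a² = 225, b² = 81.
c² = a² - b² = 144, so c = 12.
e = c/a = 12/15 = 4/5.

e = 4/5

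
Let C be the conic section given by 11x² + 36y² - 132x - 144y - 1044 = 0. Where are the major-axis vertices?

(-6, 2) and (18, 2)

Collect terms: 11(x² - 12x) + 36(y² - 4y) = 1044
Complete the square: 11(x - 6)² + 36(y - 2)² = 1044 + 396 + 144 = 1584
Divide by 1584: (x - 6)²/144 + (y - 2)²/44 = 1
Ellipse, center (6, 2), major axis horizontal; a² = 144, b² = 44.
a = 12. Vertices at (h ± a, k).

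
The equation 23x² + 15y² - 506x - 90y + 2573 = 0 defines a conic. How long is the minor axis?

Rearranging, 23(x² - 22x) + 15(y² - 6y) = -2573.
Complete the square in x and y: 23(x - 11)² + 15(y - 3)² = -2573 + 2783 + 135 = 345
Dividing both sides by 345: (x - 11)²/15 + (y - 3)²/23 = 1
Ellipse, center (11, 3), major axis vertical; a² = 23, b² = 15.
b² = 15 so b = √15; the minor axis has length 2b = 2√15.

2√15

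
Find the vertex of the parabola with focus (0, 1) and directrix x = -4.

The vertex is the midpoint between the focus and the directrix along the axis of symmetry.
Axis is horizontal (directrix is vertical). Vertex x-coordinate = (0 + (-4))/2 = -2; y-coordinate = 1.

(-2, 1)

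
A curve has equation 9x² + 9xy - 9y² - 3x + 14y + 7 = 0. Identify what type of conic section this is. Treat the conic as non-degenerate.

hyperbola

A = 9, B = 9, C = -9.
Discriminant B² − 4AC = 9² − 4·9·(-9) = 405.
B² − 4AC > 0 ⇒ hyperbola.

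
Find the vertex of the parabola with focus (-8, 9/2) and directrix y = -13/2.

(-8, -1)

The vertex is the midpoint between the focus and the directrix along the axis of symmetry.
Axis is vertical (directrix is horizontal). Vertex y-coordinate = (9/2 + (-13/2))/2 = -1; x-coordinate = -8.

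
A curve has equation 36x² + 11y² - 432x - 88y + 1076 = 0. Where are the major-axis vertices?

(6, -2) and (6, 10)

36(x² - 12x) + 11(y² - 8y) = -1076
Completing the square gives 36(x - 6)² + 11(y - 4)² = -1076 + 1296 + 176 = 396.
Divide by 396: (x - 6)²/11 + (y - 4)²/36 = 1
Ellipse, center (6, 4), major axis vertical; a² = 36, b² = 11.
a = 6. Vertices at (h, k ± a).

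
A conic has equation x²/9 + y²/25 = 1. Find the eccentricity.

e = 4/5

Center (0, 0). The larger denominator 25 sits under the y-term, so the major axis is vertical; a² = 25, b² = 9.
c² = a² - b² = 16, so c = 4.
e = c/a = 4/5.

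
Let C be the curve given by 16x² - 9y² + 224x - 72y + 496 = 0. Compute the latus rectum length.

16(x² + 14x) -9(y² + 8y) = -496
16(x + 7)² -9(y + 4)² = -496 + 784 - 144 = 144
Dividing both sides by 144: (x + 7)²/9 - (y + 4)²/16 = 1
Hyperbola, center (-7, -4), transverse axis horizontal; a² = 9, b² = 16.
Latus rectum length = 2b²/a = 2·16/3 = 32/3.

32/3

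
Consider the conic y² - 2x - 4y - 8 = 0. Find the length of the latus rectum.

Only y is squared. Complete the square in y: (y - 2)² = 2(x + 6).
Vertex (-6, 2); 4p = 2 so p = 1/2. Opens right.
Latus rectum length = |4p| = 2.

2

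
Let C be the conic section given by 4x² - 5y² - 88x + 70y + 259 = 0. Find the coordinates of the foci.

(11, 4) and (11, 10)

Collect terms: 4(x² - 22x) -5(y² - 14y) = -259
Complete the square in x and y: 4(x - 11)² -5(y - 7)² = -259 + 484 - 245 = -20
Divide through by -20 to get (y - 7)²/4 - (x - 11)²/5 = 1.
Hyperbola, center (11, 7), transverse axis vertical; a² = 4, b² = 5.
c² = a² + b² = 4 + 5 = 9, so c = 3.
Foci lie on the vertical axis through the center: (h, k ± c).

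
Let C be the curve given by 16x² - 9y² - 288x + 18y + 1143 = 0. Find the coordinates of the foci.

(4, 1) and (14, 1)

Collect terms: 16(x² - 18x) -9(y² - 2y) = -1143
Complete the square in x and y: 16(x - 9)² -9(y - 1)² = -1143 + 1296 - 9 = 144
Divide through by 144 to get (x - 9)²/9 - (y - 1)²/16 = 1.
Hyperbola, center (9, 1), transverse axis horizontal; a² = 9, b² = 16.
c² = a² + b² = 9 + 16 = 25, so c = 5.
Foci lie on the horizontal axis through the center: (h ± c, k).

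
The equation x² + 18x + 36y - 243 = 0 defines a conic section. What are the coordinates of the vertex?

Only x is squared. Complete the square in x: (x + 9)² = -36(y - 9).
Vertex (-9, 9); 4p = -36 so p = -9. Opens down.

(-9, 9)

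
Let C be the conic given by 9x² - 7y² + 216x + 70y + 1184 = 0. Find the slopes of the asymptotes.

Collect terms: 9(x² + 24x) -7(y² - 10y) = -1184
Completing the square gives 9(x + 12)² -7(y - 5)² = -1184 + 1296 - 175 = -63.
Divide through by -63 to get (y - 5)²/9 - (x + 12)²/7 = 1.
Hyperbola, center (-12, 5), transverse axis vertical; a² = 9, b² = 7.
For a vertical hyperbola the asymptotes have slope ±a/b.
Here that is ±3/√7 = ±3√7/7.

3√7/7 and -3√7/7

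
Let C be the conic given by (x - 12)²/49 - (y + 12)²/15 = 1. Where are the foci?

(4, -12) and (20, -12)

Center (12, -12). The positive term is the x-term, so the transverse axis is horizontal; a² = 49, b² = 15.
c² = a² + b² = 49 + 15 = 64, so c = 8.
Foci lie on the horizontal axis through the center: (h ± c, k).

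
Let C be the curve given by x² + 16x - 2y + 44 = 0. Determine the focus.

(-8, -19/2)

Only x is squared. Complete the square in x: (x + 8)² = 2(y + 10).
Vertex (-8, -10); 4p = 2 so p = 1/2. Opens up.
Focus is p units from the vertex along the axis: (h, k + p).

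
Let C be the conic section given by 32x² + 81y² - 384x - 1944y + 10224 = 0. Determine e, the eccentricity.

e = 7/9

32(x² - 12x) + 81(y² - 24y) = -10224
Completing the square gives 32(x - 6)² + 81(y - 12)² = -10224 + 1152 + 11664 = 2592.
Divide through by 2592 to get (x - 6)²/81 + (y - 12)²/32 = 1.
Ellipse, center (6, 12), major axis horizontal; a² = 81, b² = 32.
c² = a² - b² = 49, so c = 7.
e = c/a = 7/9.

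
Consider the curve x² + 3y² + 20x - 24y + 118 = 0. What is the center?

Group: (x² + 20x) + 3(y² - 8y) = -118
Completing the square gives (x + 10)² + 3(y - 4)² = -118 + 100 + 48 = 30.
Divide by 30: (x + 10)²/30 + (y - 4)²/10 = 1
Ellipse with center (-10, 4).

(-10, 4)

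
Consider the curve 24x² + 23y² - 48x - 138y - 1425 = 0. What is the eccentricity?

e = √6/12

Rearranging, 24(x² - 2x) + 23(y² - 6y) = 1425.
Completing the square gives 24(x - 1)² + 23(y - 3)² = 1425 + 24 + 207 = 1656.
Divide by 1656: (x - 1)²/69 + (y - 3)²/72 = 1
Ellipse, center (1, 3), major axis vertical; a² = 72, b² = 69.
c² = a² - b² = 3, so c = √3.
e = c/a = √3/6√2 = √6/12.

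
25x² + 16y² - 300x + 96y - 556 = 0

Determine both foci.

Group the x- and y-terms: 25(x² - 12x) + 16(y² + 6y) = 556
Complete the square: 25(x - 6)² + 16(y + 3)² = 556 + 900 + 144 = 1600
Divide by 1600: (x - 6)²/64 + (y + 3)²/100 = 1
Ellipse, center (6, -3), major axis vertical; a² = 100, b² = 64.
c² = a² - b² = 100 - 64 = 36, so c = 6.
Foci lie on the vertical axis through the center: (h, k ± c).

(6, -9) and (6, 3)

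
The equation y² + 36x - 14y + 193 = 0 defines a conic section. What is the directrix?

x = 5

Only y is squared. Complete the square in y: (y - 7)² = -36(x + 4).
Vertex (-4, 7); 4p = -36 so p = -9. Opens left.
Directrix is the vertical line x = h − p = -4 − (-9) = 5.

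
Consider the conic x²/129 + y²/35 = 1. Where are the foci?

Center (0, 0). The larger denominator 129 sits under the x-term, so the major axis is horizontal; a² = 129, b² = 35.
c² = a² - b² = 129 - 35 = 94, so c = √94.
Foci lie on the horizontal axis through the center: (h ± c, k).

(0 - √94, 0) and (0 + √94, 0)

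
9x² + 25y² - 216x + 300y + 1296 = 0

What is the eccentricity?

e = 4/5

9(x² - 24x) + 25(y² + 12y) = -1296
Complete the square in x and y: 9(x - 12)² + 25(y + 6)² = -1296 + 1296 + 900 = 900
Dividing both sides by 900: (x - 12)²/100 + (y + 6)²/36 = 1
Ellipse, center (12, -6), major axis horizontal; a² = 100, b² = 36.
c² = a² - b² = 64, so c = 8.
e = c/a = 8/10 = 4/5.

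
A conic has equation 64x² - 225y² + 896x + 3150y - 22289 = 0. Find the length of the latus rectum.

128/15

Rearranging, 64(x² + 14x) -225(y² - 14y) = 22289.
Completing the square gives 64(x + 7)² -225(y - 7)² = 22289 + 3136 - 11025 = 14400.
Divide through by 14400 to get (x + 7)²/225 - (y - 7)²/64 = 1.
Hyperbola, center (-7, 7), transverse axis horizontal; a² = 225, b² = 64.
Latus rectum length = 2b²/a = 2·64/15 = 128/15.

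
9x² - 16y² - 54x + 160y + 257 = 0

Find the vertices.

(3, -1) and (3, 11)

Group: 9(x² - 6x) -16(y² - 10y) = -257
Complete the square in x and y: 9(x - 3)² -16(y - 5)² = -257 + 81 - 400 = -576
Divide by -576: (y - 5)²/36 - (x - 3)²/64 = 1
Hyperbola, center (3, 5), transverse axis vertical; a² = 36, b² = 64.
a = 6. Vertices at (h, k ± a).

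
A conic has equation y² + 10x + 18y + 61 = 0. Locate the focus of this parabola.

(-1/2, -9)

Only y is squared. Complete the square in y: (y + 9)² = -10(x - 2).
Vertex (2, -9); 4p = -10 so p = -5/2. Opens left.
Focus is p units from the vertex along the axis: (h + p, k).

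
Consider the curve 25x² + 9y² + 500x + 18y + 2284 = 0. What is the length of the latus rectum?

18/5

25(x² + 20x) + 9(y² + 2y) = -2284
Completing the square gives 25(x + 10)² + 9(y + 1)² = -2284 + 2500 + 9 = 225.
Divide through by 225 to get (x + 10)²/9 + (y + 1)²/25 = 1.
Ellipse, center (-10, -1), major axis vertical; a² = 25, b² = 9.
Latus rectum length = 2b²/a = 2·9/5 = 18/5.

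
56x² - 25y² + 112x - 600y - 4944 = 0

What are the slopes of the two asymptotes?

2√14/5 and -2√14/5

Group: 56(x² + 2x) -25(y² + 24y) = 4944
Complete the square in x and y: 56(x + 1)² -25(y + 12)² = 4944 + 56 - 3600 = 1400
Dividing both sides by 1400: (x + 1)²/25 - (y + 12)²/56 = 1
Hyperbola, center (-1, -12), transverse axis horizontal; a² = 25, b² = 56.
For a horizontal hyperbola the asymptotes have slope ±b/a.
Here that is ±2√14/5.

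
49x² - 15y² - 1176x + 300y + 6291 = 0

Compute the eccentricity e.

e = 8/7

Collect terms: 49(x² - 24x) -15(y² - 20y) = -6291
Complete the square: 49(x - 12)² -15(y - 10)² = -6291 + 7056 - 1500 = -735
Divide by -735: (y - 10)²/49 - (x - 12)²/15 = 1
Hyperbola, center (12, 10), transverse axis vertical; a² = 49, b² = 15.
c² = a² + b² = 64, so c = 8.
e = c/a = 8/7.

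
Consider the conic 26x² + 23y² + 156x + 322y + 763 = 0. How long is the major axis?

26(x² + 6x) + 23(y² + 14y) = -763
Complete the square: 26(x + 3)² + 23(y + 7)² = -763 + 234 + 1127 = 598
Divide through by 598 to get (x + 3)²/23 + (y + 7)²/26 = 1.
Ellipse, center (-3, -7), major axis vertical; a² = 26, b² = 23.
a² = 26 so a = √26; the major axis has length 2a = 2√26.

2√26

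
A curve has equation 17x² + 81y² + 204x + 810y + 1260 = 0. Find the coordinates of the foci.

Group: 17(x² + 12x) + 81(y² + 10y) = -1260
17(x + 6)² + 81(y + 5)² = -1260 + 612 + 2025 = 1377
Dividing both sides by 1377: (x + 6)²/81 + (y + 5)²/17 = 1
Ellipse, center (-6, -5), major axis horizontal; a² = 81, b² = 17.
c² = a² - b² = 81 - 17 = 64, so c = 8.
Foci lie on the horizontal axis through the center: (h ± c, k).

(-14, -5) and (2, -5)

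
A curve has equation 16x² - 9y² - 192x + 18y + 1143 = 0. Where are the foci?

Group: 16(x² - 12x) -9(y² - 2y) = -1143
Complete the square: 16(x - 6)² -9(y - 1)² = -1143 + 576 - 9 = -576
Dividing both sides by -576: (y - 1)²/64 - (x - 6)²/36 = 1
Hyperbola, center (6, 1), transverse axis vertical; a² = 64, b² = 36.
c² = a² + b² = 64 + 36 = 100, so c = 10.
Foci lie on the vertical axis through the center: (h, k ± c).

(6, -9) and (6, 11)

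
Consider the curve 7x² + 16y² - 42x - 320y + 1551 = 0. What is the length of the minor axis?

2√7

7(x² - 6x) + 16(y² - 20y) = -1551
Completing the square gives 7(x - 3)² + 16(y - 10)² = -1551 + 63 + 1600 = 112.
Dividing both sides by 112: (x - 3)²/16 + (y - 10)²/7 = 1
Ellipse, center (3, 10), major axis horizontal; a² = 16, b² = 7.
b² = 7 so b = √7; the minor axis has length 2b = 2√7.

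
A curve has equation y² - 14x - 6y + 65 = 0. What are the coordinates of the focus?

Only y is squared. Complete the square in y: (y - 3)² = 14(x - 4).
Vertex (4, 3); 4p = 14 so p = 7/2. Opens right.
Focus is p units from the vertex along the axis: (h + p, k).

(15/2, 3)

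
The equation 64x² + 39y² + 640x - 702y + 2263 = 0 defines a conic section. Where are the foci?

(-5, 4) and (-5, 14)

Rearranging, 64(x² + 10x) + 39(y² - 18y) = -2263.
64(x + 5)² + 39(y - 9)² = -2263 + 1600 + 3159 = 2496
Dividing both sides by 2496: (x + 5)²/39 + (y - 9)²/64 = 1
Ellipse, center (-5, 9), major axis vertical; a² = 64, b² = 39.
c² = a² - b² = 64 - 39 = 25, so c = 5.
Foci lie on the vertical axis through the center: (h, k ± c).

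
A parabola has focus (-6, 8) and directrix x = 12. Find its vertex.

The vertex is the midpoint between the focus and the directrix along the axis of symmetry.
Axis is horizontal (directrix is vertical). Vertex x-coordinate = (-6 + 12)/2 = 3; y-coordinate = 8.

(3, 8)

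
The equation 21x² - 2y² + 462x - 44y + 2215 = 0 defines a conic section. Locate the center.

(-11, -11)

21(x² + 22x) -2(y² + 22y) = -2215
Complete the square: 21(x + 11)² -2(y + 11)² = -2215 + 2541 - 242 = 84
Divide through by 84 to get (x + 11)²/4 - (y + 11)²/42 = 1.
Hyperbola with center (-11, -11).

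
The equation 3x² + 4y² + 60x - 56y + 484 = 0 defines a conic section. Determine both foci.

Group the x- and y-terms: 3(x² + 20x) + 4(y² - 14y) = -484
Completing the square gives 3(x + 10)² + 4(y - 7)² = -484 + 300 + 196 = 12.
Divide through by 12 to get (x + 10)²/4 + (y - 7)²/3 = 1.
Ellipse, center (-10, 7), major axis horizontal; a² = 4, b² = 3.
c² = a² - b² = 4 - 3 = 1, so c = 1.
Foci lie on the horizontal axis through the center: (h ± c, k).

(-11, 7) and (-9, 7)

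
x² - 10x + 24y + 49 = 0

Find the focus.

(5, -7)

Only x is squared. Complete the square in x: (x - 5)² = -24(y + 1).
Vertex (5, -1); 4p = -24 so p = -6. Opens down.
Focus is p units from the vertex along the axis: (h, k + p).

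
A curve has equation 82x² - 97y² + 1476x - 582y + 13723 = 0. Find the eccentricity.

e = √14678/82

Group: 82(x² + 18x) -97(y² + 6y) = -13723
Completing the square gives 82(x + 9)² -97(y + 3)² = -13723 + 6642 - 873 = -7954.
Dividing both sides by -7954: (y + 3)²/82 - (x + 9)²/97 = 1
Hyperbola, center (-9, -3), transverse axis vertical; a² = 82, b² = 97.
c² = a² + b² = 179, so c = √179.
e = c/a = √179/√82 = √14678/82.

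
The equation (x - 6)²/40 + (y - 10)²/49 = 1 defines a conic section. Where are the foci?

(6, 7) and (6, 13)

Center (6, 10). The larger denominator 49 sits under the y-term, so the major axis is vertical; a² = 49, b² = 40.
c² = a² - b² = 49 - 40 = 9, so c = 3.
Foci lie on the vertical axis through the center: (h, k ± c).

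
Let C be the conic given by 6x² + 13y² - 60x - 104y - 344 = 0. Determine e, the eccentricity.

e = √91/13

Rearranging, 6(x² - 10x) + 13(y² - 8y) = 344.
Completing the square gives 6(x - 5)² + 13(y - 4)² = 344 + 150 + 208 = 702.
Divide by 702: (x - 5)²/117 + (y - 4)²/54 = 1
Ellipse, center (5, 4), major axis horizontal; a² = 117, b² = 54.
c² = a² - b² = 63, so c = 3√7.
e = c/a = 3√7/3√13 = √91/13.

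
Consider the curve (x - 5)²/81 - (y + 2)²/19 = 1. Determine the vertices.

(-4, -2) and (14, -2)

Center (5, -2). The positive term is the x-term, so the transverse axis is horizontal; a² = 81, b² = 19.
a = 9. Vertices at (h ± a, k).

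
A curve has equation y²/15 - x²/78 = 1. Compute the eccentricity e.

Center (0, 0). The positive term is the y-term, so the transverse axis is vertical; a² = 15, b² = 78.
c² = a² + b² = 93, so c = √93.
e = c/a = √93/√15 = √155/5.

e = √155/5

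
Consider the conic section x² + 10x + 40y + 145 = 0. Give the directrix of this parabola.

y = 7

Only x is squared. Complete the square in x: (x + 5)² = -40(y + 3).
Vertex (-5, -3); 4p = -40 so p = -10. Opens down.
Directrix is the horizontal line y = k − p = -3 − (-10) = 7.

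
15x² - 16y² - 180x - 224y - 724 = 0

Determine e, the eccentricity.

e = √31/4

15(x² - 12x) -16(y² + 14y) = 724
Complete the square: 15(x - 6)² -16(y + 7)² = 724 + 540 - 784 = 480
Divide by 480: (x - 6)²/32 - (y + 7)²/30 = 1
Hyperbola, center (6, -7), transverse axis horizontal; a² = 32, b² = 30.
c² = a² + b² = 62, so c = √62.
e = c/a = √62/4√2 = √31/4.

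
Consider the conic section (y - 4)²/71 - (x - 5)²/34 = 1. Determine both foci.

(5, 4 - √105) and (5, 4 + √105)

Center (5, 4). The positive term is the y-term, so the transverse axis is vertical; a² = 71, b² = 34.
c² = a² + b² = 71 + 34 = 105, so c = √105.
Foci lie on the vertical axis through the center: (h, k ± c).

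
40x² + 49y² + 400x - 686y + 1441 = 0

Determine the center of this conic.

(-5, 7)

40(x² + 10x) + 49(y² - 14y) = -1441
Complete the square: 40(x + 5)² + 49(y - 7)² = -1441 + 1000 + 2401 = 1960
Divide through by 1960 to get (x + 5)²/49 + (y - 7)²/40 = 1.
Ellipse with center (-5, 7).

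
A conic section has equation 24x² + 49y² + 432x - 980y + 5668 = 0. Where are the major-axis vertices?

Rearranging, 24(x² + 18x) + 49(y² - 20y) = -5668.
Complete the square: 24(x + 9)² + 49(y - 10)² = -5668 + 1944 + 4900 = 1176
Divide by 1176: (x + 9)²/49 + (y - 10)²/24 = 1
Ellipse, center (-9, 10), major axis horizontal; a² = 49, b² = 24.
a = 7. Vertices at (h ± a, k).

(-16, 10) and (-2, 10)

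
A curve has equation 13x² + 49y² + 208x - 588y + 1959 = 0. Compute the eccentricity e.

e = 6/7

Collect terms: 13(x² + 16x) + 49(y² - 12y) = -1959
Complete the square in x and y: 13(x + 8)² + 49(y - 6)² = -1959 + 832 + 1764 = 637
Divide through by 637 to get (x + 8)²/49 + (y - 6)²/13 = 1.
Ellipse, center (-8, 6), major axis horizontal; a² = 49, b² = 13.
c² = a² - b² = 36, so c = 6.
e = c/a = 6/7.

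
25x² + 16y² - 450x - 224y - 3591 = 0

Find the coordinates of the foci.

(9, -5) and (9, 19)

Rearranging, 25(x² - 18x) + 16(y² - 14y) = 3591.
25(x - 9)² + 16(y - 7)² = 3591 + 2025 + 784 = 6400
Dividing both sides by 6400: (x - 9)²/256 + (y - 7)²/400 = 1
Ellipse, center (9, 7), major axis vertical; a² = 400, b² = 256.
c² = a² - b² = 400 - 256 = 144, so c = 12.
Foci lie on the vertical axis through the center: (h, k ± c).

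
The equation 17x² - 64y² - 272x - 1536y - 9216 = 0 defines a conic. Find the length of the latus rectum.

Rearranging, 17(x² - 16x) -64(y² + 24y) = 9216.
Complete the square in x and y: 17(x - 8)² -64(y + 12)² = 9216 + 1088 - 9216 = 1088
Divide through by 1088 to get (x - 8)²/64 - (y + 12)²/17 = 1.
Hyperbola, center (8, -12), transverse axis horizontal; a² = 64, b² = 17.
Latus rectum length = 2b²/a = 2·17/8 = 17/4.

17/4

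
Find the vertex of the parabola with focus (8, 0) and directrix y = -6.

(8, -3)

The vertex is the midpoint between the focus and the directrix along the axis of symmetry.
Axis is vertical (directrix is horizontal). Vertex y-coordinate = (0 + (-6))/2 = -3; x-coordinate = 8.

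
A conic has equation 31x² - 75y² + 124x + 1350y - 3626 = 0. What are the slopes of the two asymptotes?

31(x² + 4x) -75(y² - 18y) = 3626
Completing the square gives 31(x + 2)² -75(y - 9)² = 3626 + 124 - 6075 = -2325.
Divide by -2325: (y - 9)²/31 - (x + 2)²/75 = 1
Hyperbola, center (-2, 9), transverse axis vertical; a² = 31, b² = 75.
For a vertical hyperbola the asymptotes have slope ±a/b.
Here that is ±√31/5√3 = ±√93/15.

√93/15 and -√93/15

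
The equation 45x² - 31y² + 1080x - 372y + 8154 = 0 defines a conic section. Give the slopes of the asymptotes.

Collect terms: 45(x² + 24x) -31(y² + 12y) = -8154
Completing the square gives 45(x + 12)² -31(y + 6)² = -8154 + 6480 - 1116 = -2790.
Divide through by -2790 to get (y + 6)²/90 - (x + 12)²/62 = 1.
Hyperbola, center (-12, -6), transverse axis vertical; a² = 90, b² = 62.
For a vertical hyperbola the asymptotes have slope ±a/b.
Here that is ±3√10/√62 = ±3√155/31.

3√155/31 and -3√155/31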